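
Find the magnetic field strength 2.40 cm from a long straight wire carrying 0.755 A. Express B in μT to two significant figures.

For an infinitely long straight wire, B = μ₀I/(2πd).
B = (4π×10⁻⁷ × 0.755) / (2π × 0.024) = 6.29×10⁻⁶ T.

B ≈ 6.3 μT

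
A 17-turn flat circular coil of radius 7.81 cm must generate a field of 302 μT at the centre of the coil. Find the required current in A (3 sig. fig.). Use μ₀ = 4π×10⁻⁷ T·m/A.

I ≈ 2.21 A

For an N-turn coil, B = Nμ₀I/(2R) with R = 0.0781 m, so I = 2RB/(Nμ₀) = 2 × 0.0781 × 3.02×10⁻⁴ / (17 × 4π×10⁻⁷) = 2.21 A.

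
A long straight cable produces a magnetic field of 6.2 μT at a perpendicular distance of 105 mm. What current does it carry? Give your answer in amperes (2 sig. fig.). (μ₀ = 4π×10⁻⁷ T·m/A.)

I ≈ 3.3 A

For a long straight wire B = μ₀I/(2πd), so I = 2πdB/μ₀.
I = 2π × 0.105 × 6.20×10⁻⁶ / (4π×10⁻⁷) = 3.25 A.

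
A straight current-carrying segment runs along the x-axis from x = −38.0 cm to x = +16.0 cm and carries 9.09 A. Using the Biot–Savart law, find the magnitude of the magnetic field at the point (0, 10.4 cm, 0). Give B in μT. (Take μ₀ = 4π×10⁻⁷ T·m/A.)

B ≈ 15.8 μT

For a finite straight segment, B = (μ₀I/4πd)(sinθ₁ + sinθ₂), where θ₁, θ₂ are the angles from the perpendicular to each end.
The perpendicular distance is d = 0.104 m; the end-offsets along the wire are a = 0.38 m and b = 0.16 m.
sinθ₁ = 0.38/√(0.38²+0.104²) = 0.9645; sinθ₂ = 0.16/√(0.16²+0.104²) = 0.8384.
B = (4π×10⁻⁷ × 9.09) / (4π × 0.104) × (0.9645 + 0.8384) = 1.58×10⁻⁵ T.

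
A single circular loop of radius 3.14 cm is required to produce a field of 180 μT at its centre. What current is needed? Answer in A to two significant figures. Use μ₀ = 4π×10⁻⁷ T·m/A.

I ≈ 9.0 A

At the centre of a circular loop B = μ₀I/(2R), so I = 2RB/μ₀.
With R = 0.0314 m, I = 2 × 0.0314 × 1.80×10⁻⁴ / (4π×10⁻⁷) = 9.00 A.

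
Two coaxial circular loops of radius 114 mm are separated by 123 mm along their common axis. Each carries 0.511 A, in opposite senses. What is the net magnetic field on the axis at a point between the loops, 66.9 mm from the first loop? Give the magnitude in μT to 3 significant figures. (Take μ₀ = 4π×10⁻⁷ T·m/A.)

Each loop contributes B = μ₀IR²/[2(R²+z²)^(3/2)] on the axis, with z measured from that loop.
Loop 1 (z = 0.0669 m): B₁ = 1.81×10⁻⁶ T. Loop 2 (z = 0.0561 m): B₂ = 2.03×10⁻⁶ T.
The fields oppose: B = |B₁ − B₂| = 2.28×10⁻⁷ T.

B ≈ 0.228 μT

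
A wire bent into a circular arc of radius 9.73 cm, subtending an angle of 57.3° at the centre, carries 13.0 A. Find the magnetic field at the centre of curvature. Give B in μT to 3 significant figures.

B ≈ 13.4 μT

The Biot–Savart field of a circular arc at its centre is B = μ₀Iφ/(4πR), with φ = 1 rad.
B = (4π×10⁻⁷ × 13.0 × 1) / (4π × 0.0973) = 1.34×10⁻⁵ T.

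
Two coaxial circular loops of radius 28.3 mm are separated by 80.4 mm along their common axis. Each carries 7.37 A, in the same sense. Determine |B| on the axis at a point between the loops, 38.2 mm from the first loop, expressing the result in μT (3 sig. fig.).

Each loop contributes B = μ₀IR²/[2(R²+z²)^(3/2)] on the axis, with z measured from that loop.
Loop 1 (z = 0.0382 m): B₁ = 3.45×10⁻⁵ T. Loop 2 (z = 0.0422 m): B₂ = 2.83×10⁻⁵ T.
The fields add: B = B₁ + B₂ = 6.28×10⁻⁵ T.

B ≈ 62.8 μT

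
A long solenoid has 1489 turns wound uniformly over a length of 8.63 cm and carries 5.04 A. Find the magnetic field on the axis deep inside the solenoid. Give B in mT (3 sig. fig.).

Inside a long solenoid, B = μ₀nI with n = 1.725×10⁴ turns/m.
B = 4π×10⁻⁷ × 1.725×10⁴ × 5.04 = 0.109 T.

B ≈ 109 mT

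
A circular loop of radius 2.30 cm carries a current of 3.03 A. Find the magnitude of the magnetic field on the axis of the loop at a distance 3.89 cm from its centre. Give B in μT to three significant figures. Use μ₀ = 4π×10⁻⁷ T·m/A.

B ≈ 10.9 μT

On the axis of a circular loop, B = μ₀IR² / [2(R²+z²)^(3/2)].
R² + z² = (0.023)² + (0.0389)² = 0.002042 m², and (R²+z²)^(3/2) = 9.23×10⁻⁵ m³.
B = (4π×10⁻⁷ × 3.03 × 0.000529) / (2 × 9.23×10⁻⁵) = 1.09×10⁻⁵ T.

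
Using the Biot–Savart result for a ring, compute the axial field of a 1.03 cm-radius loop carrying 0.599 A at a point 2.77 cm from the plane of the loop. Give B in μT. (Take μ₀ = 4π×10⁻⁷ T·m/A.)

On the axis of a circular loop, B = μ₀IR² / [2(R²+z²)^(3/2)].
R² + z² = (0.0103)² + (0.0277)² = 0.0008734 m², and (R²+z²)^(3/2) = 2.58×10⁻⁵ m³.
B = (4π×10⁻⁷ × 0.599 × 0.0001061) / (2 × 2.58×10⁻⁵) = 1.55×10⁻⁶ T.

B ≈ 1.55 μT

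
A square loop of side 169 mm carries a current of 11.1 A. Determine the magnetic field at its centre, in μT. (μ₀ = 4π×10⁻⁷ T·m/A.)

B ≈ 74.3 μT

Each side is a finite straight segment at perpendicular distance d = a/(2 tan(π/4)) = 0.0845 m from the centre, with end-angles ±π/4.
One side contributes B₁ = (μ₀I/4πd)·2 sin(π/4) = 1.86×10⁻⁵ T.
All 4 sides add in the same direction: B = 4 × 1.86×10⁻⁵ = 7.43×10⁻⁵ T.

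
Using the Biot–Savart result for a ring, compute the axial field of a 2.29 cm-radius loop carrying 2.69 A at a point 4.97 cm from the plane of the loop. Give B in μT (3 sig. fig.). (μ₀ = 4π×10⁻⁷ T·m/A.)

On the axis of a circular loop, B = μ₀IR² / [2(R²+z²)^(3/2)].
R² + z² = (0.0229)² + (0.0497)² = 0.002995 m², and (R²+z²)^(3/2) = 1.64×10⁻⁴ m³.
B = (4π×10⁻⁷ × 2.69 × 0.0005244) / (2 × 1.64×10⁻⁴) = 5.41×10⁻⁶ T.

B ≈ 5.41 μT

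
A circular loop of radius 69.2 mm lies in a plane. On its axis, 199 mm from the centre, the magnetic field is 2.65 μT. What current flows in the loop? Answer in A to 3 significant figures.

I ≈ 8.24 A

On the axis of a loop, B = μ₀IR²/[2(R²+z²)^(3/2)], so I = 2B(R²+z²)^(3/2)/(μ₀R²).
R² + z² = 0.004789 + 0.0396 = 0.04439 m²; raised to 3/2 gives 9.35×10⁻³ m³.
I = 2 × 2.65×10⁻⁶ × 9.35×10⁻³ / (1.26×10⁻⁶ × 0.004789) = 8.24 A.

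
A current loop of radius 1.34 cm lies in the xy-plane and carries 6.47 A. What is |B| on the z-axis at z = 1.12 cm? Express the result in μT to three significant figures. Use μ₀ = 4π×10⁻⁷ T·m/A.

On the axis of a circular loop, B = μ₀IR² / [2(R²+z²)^(3/2)].
R² + z² = (0.0134)² + (0.0112)² = 0.000305 m², and (R²+z²)^(3/2) = 5.33×10⁻⁶ m³.
B = (4π×10⁻⁷ × 6.47 × 0.0001796) / (2 × 5.33×10⁻⁶) = 1.37×10⁻⁴ T.

B ≈ 137 μT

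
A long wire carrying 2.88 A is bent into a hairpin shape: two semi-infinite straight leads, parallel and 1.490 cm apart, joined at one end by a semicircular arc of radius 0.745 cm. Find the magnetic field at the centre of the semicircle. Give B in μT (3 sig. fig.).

B ≈ 199 μT

The semicircular arc contributes B_arc = μ₀I·π/(4πR) = μ₀I/(4R) = 1.21×10⁻⁴ T.
Each semi-infinite lead is at perpendicular distance R = 0.00745 m from the centre, with the perpendicular foot at its near end, so it contributes μ₀I/(4πR); both point the same way, together 7.73×10⁻⁵ T.
Arc and leads all point the same direction: B = 1.21×10⁻⁴ + 7.73×10⁻⁵ = 1.99×10⁻⁴ T.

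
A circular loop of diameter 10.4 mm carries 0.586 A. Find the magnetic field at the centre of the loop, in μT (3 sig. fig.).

B ≈ 70.8 μT

At the centre of a circular loop the Biot–Savart law gives B = μ₀I/(2R) (so R = 0.0052 m).
B = (4π×10⁻⁷ × 0.586) / (2 × 0.0052) = 7.08×10⁻⁵ T.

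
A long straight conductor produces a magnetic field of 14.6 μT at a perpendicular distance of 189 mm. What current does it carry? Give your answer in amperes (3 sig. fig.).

For a long straight wire B = μ₀I/(2πd), so I = 2πdB/μ₀.
I = 2π × 0.189 × 1.46×10⁻⁵ / (4π×10⁻⁷) = 13.8 A.

I ≈ 13.8 A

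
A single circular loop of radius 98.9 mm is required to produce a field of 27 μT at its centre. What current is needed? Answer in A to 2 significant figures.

I ≈ 4.2 A

At the centre of a circular loop B = μ₀I/(2R), so I = 2RB/μ₀.
With R = 0.0989 m, I = 2 × 0.0989 × 2.70×10⁻⁵ / (4π×10⁻⁷) = 4.25 A.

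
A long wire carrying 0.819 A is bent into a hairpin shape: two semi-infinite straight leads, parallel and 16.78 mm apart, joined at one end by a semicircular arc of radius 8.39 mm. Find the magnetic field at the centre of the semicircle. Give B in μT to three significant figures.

B ≈ 50.2 μT

The semicircular arc contributes B_arc = μ₀I·π/(4πR) = μ₀I/(4R) = 3.07×10⁻⁵ T.
Each semi-infinite lead is at perpendicular distance R = 0.00839 m from the centre, with the perpendicular foot at its near end, so it contributes μ₀I/(4πR); both point the same way, together 1.95×10⁻⁵ T.
Arc and leads all point the same direction: B = 3.07×10⁻⁵ + 1.95×10⁻⁵ = 5.02×10⁻⁵ T.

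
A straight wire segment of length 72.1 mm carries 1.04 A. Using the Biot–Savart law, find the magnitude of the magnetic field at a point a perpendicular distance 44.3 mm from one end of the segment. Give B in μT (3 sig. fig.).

B ≈ 2.00 μT

For a finite straight segment, B = (μ₀I/4πd)(sinθ₁ + sinθ₂), where θ₁, θ₂ are the angles from the perpendicular to each end.
The perpendicular foot is at one end, so the two end-offsets along the wire are 0 and L = 0.0721 m.
sinθ₁ = 0/√(0²+0.0443²) = 0.0000; sinθ₂ = 0.0721/√(0.0721²+0.0443²) = 0.8520.
B = (4π×10⁻⁷ × 1.04) / (4π × 0.0443) × (0.0000 + 0.8520) = 2.00×10⁻⁶ T.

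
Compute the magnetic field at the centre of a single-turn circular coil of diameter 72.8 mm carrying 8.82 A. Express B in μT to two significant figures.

At the centre of a circular loop the Biot–Savart law gives B = μ₀I/(2R) (so R = 0.0364 m).
B = (4π×10⁻⁷ × 8.82) / (2 × 0.0364) = 1.52×10⁻⁴ T.

B ≈ 150 μT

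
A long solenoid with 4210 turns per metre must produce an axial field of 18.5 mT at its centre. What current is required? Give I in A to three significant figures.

I ≈ 3.50 A

Inside a long solenoid B = μ₀nI with n = 4210 m⁻¹, so I = B/(μ₀n).
I = 1.85×10⁻² / (4π×10⁻⁷ × 4210) = 3.50 A.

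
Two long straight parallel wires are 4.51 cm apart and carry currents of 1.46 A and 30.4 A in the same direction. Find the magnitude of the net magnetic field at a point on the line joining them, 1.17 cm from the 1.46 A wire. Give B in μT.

B ≈ 157 μT

Each long wire gives B = μ₀I/(2πd). Distances are d₁ = 0.0117 m and d₂ = 0.0334 m.
B₁ = 2.50×10⁻⁵ T, B₂ = 1.82×10⁻⁴ T.
Between parallel currents the two contributions point in opposite directions, so they subtract. B = |B₁ − B₂| = |2.50×10⁻⁵ − 1.82×10⁻⁴| = 1.57×10⁻⁴ T.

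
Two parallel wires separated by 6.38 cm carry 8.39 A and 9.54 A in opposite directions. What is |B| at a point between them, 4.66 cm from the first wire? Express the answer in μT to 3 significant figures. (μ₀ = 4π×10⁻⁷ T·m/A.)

B ≈ 147 μT

Each long wire gives B = μ₀I/(2πd). Distances are d₁ = 0.0466 m and d₂ = 0.0172 m.
B₁ = 3.60×10⁻⁵ T, B₂ = 1.11×10⁻⁴ T.
Between antiparallel currents both contributions point the same way, so they add. B = B₁ + B₂ = 3.60×10⁻⁵ + 1.11×10⁻⁴ = 1.47×10⁻⁴ T.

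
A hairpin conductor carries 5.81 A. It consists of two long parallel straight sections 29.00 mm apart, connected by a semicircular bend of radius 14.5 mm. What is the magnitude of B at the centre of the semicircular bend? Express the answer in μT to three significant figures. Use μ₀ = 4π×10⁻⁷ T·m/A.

The semicircular arc contributes B_arc = μ₀I·π/(4πR) = μ₀I/(4R) = 1.26×10⁻⁴ T.
Each semi-infinite lead is at perpendicular distance R = 0.0145 m from the centre, with the perpendicular foot at its near end, so it contributes μ₀I/(4πR); both point the same way, together 8.01×10⁻⁵ T.
Arc and leads all point the same direction: B = 1.26×10⁻⁴ + 8.01×10⁻⁵ = 2.06×10⁻⁴ T.

B ≈ 206 μT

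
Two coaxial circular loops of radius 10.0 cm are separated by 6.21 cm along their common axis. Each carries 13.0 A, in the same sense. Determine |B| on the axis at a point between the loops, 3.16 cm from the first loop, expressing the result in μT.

B ≈ 142 μT

Each loop contributes B = μ₀IR²/[2(R²+z²)^(3/2)] on the axis, with z measured from that loop.
Loop 1 (z = 0.0316 m): B₁ = 7.08×10⁻⁵ T. Loop 2 (z = 0.0305 m): B₂ = 7.15×10⁻⁵ T.
The fields add: B = B₁ + B₂ = 1.42×10⁻⁴ T.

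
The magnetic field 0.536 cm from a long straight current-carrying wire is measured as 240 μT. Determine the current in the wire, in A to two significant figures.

I ≈ 6.4 A

For a long straight wire B = μ₀I/(2πd), so I = 2πdB/μ₀.
I = 2π × 0.00536 × 2.40×10⁻⁴ / (4π×10⁻⁷) = 6.43 A.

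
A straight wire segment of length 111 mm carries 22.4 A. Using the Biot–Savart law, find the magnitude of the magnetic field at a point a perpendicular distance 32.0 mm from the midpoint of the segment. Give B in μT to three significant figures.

B ≈ 121 μT

For a finite straight segment, B = (μ₀I/4πd)(sinθ₁ + sinθ₂), where θ₁, θ₂ are the angles from the perpendicular to each end.
The perpendicular from the point meets the wire at its midpoint, so each end is L/2 = 0.0555 m away along the wire.
sinθ₁ = 0.0555/√(0.0555²+0.032²) = 0.8663; sinθ₂ = 0.0555/√(0.0555²+0.032²) = 0.8663.
B = (4π×10⁻⁷ × 22.4) / (4π × 0.032) × (0.8663 + 0.8663) = 1.21×10⁻⁴ T.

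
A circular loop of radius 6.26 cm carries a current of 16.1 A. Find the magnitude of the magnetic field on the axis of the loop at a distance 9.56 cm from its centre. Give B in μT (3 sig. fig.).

B ≈ 26.6 μT

On the axis of a circular loop, B = μ₀IR² / [2(R²+z²)^(3/2)].
R² + z² = (0.0626)² + (0.0956)² = 0.01306 m², and (R²+z²)^(3/2) = 1.49×10⁻³ m³.
B = (4π×10⁻⁷ × 16.1 × 0.003919) / (2 × 1.49×10⁻³) = 2.66×10⁻⁵ T.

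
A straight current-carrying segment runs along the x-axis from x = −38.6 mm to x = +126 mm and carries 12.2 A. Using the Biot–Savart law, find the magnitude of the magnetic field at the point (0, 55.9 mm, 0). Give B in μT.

B ≈ 32.4 μT

For a finite straight segment, B = (μ₀I/4πd)(sinθ₁ + sinθ₂), where θ₁, θ₂ are the angles from the perpendicular to each end.
The perpendicular distance is d = 0.0559 m; the end-offsets along the wire are a = 0.0386 m and b = 0.126 m.
sinθ₁ = 0.0386/√(0.0386²+0.0559²) = 0.5682; sinθ₂ = 0.126/√(0.126²+0.0559²) = 0.9141.
B = (4π×10⁻⁷ × 12.2) / (4π × 0.0559) × (0.5682 + 0.9141) = 3.24×10⁻⁵ T.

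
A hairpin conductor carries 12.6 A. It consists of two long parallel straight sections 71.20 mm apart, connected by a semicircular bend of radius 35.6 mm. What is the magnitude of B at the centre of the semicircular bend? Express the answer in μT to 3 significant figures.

B ≈ 182 μT

The semicircular arc contributes B_arc = μ₀I·π/(4πR) = μ₀I/(4R) = 1.11×10⁻⁴ T.
Each semi-infinite lead is at perpendicular distance R = 0.0356 m from the centre, with the perpendicular foot at its near end, so it contributes μ₀I/(4πR); both point the same way, together 7.08×10⁻⁵ T.
Arc and leads all point the same direction: B = 1.11×10⁻⁴ + 7.08×10⁻⁵ = 1.82×10⁻⁴ T.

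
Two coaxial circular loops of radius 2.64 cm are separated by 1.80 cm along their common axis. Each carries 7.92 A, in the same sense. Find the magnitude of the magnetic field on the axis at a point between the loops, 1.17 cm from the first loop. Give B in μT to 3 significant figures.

Each loop contributes B = μ₀IR²/[2(R²+z²)^(3/2)] on the axis, with z measured from that loop.
Loop 1 (z = 0.0117 m): B₁ = 1.44×10⁻⁴ T. Loop 2 (z = 0.0063 m): B₂ = 1.73×10⁻⁴ T.
The fields add: B = B₁ + B₂ = 3.18×10⁻⁴ T.

B ≈ 318 μT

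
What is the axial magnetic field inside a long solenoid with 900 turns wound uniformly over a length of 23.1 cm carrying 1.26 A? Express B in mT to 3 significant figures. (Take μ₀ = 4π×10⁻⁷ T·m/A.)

B ≈ 6.17 mT

Inside a long solenoid, B = μ₀nI with n = 3896 turns/m.
B = 4π×10⁻⁷ × 3896 × 1.26 = 6.17×10⁻³ T.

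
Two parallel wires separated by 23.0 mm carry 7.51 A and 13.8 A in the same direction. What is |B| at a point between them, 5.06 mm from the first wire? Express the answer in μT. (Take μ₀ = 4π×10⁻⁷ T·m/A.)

Each long wire gives B = μ₀I/(2πd). Distances are d₁ = 0.00506 m and d₂ = 0.01794 m.
B₁ = 2.97×10⁻⁴ T, B₂ = 1.54×10⁻⁴ T.
Between parallel currents the two contributions point in opposite directions, so they subtract. B = |B₁ − B₂| = |2.97×10⁻⁴ − 1.54×10⁻⁴| = 1.43×10⁻⁴ T.

B ≈ 143 μT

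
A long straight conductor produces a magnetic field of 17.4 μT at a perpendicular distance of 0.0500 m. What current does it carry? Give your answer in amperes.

For a long straight wire B = μ₀I/(2πd), so I = 2πdB/μ₀.
I = 2π × 0.05 × 1.74×10⁻⁵ / (4π×10⁻⁷) = 4.35 A.

I ≈ 4.35 A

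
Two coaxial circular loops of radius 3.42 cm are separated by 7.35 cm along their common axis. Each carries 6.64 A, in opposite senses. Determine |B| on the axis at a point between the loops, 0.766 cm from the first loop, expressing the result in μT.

Each loop contributes B = μ₀IR²/[2(R²+z²)^(3/2)] on the axis, with z measured from that loop.
Loop 1 (z = 0.00766 m): B₁ = 1.13×10⁻⁴ T. Loop 2 (z = 0.06584 m): B₂ = 1.19×10⁻⁵ T.
The fields oppose: B = |B₁ − B₂| = 1.01×10⁻⁴ T.

B ≈ 101 μT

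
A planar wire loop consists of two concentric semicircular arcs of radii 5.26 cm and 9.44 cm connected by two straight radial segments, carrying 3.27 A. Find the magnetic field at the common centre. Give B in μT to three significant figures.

B ≈ 8.65 μT

The radial connectors point toward the centre, so dl × r̂ = 0 and they contribute nothing.
Each semicircle gives μ₀I/(4R): inner arc 1.95×10⁻⁵ T, outer arc 1.09×10⁻⁵ T.
The two arcs carry current in opposite angular senses, so their fields oppose: B = |1.95×10⁻⁵ − 1.09×10⁻⁵| = 8.65×10⁻⁶ T.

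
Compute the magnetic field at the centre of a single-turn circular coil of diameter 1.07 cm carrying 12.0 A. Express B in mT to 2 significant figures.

At the centre of a circular loop the Biot–Savart law gives B = μ₀I/(2R) (so R = 0.00535 m).
B = (4π×10⁻⁷ × 12.0) / (2 × 0.00535) = 1.41×10⁻³ T.

B ≈ 1.4 mT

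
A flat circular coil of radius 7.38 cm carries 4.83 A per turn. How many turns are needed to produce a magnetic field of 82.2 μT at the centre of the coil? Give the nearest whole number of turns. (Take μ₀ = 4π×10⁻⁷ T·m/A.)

For an N-turn coil, B = Nμ₀I/(2R). A single turn gives B₁ = 4.11×10⁻⁵ T with R = 0.0738 m.
N = B/B₁ = 8.22×10⁻⁵ / 4.11×10⁻⁵ = 2.00.

N = 2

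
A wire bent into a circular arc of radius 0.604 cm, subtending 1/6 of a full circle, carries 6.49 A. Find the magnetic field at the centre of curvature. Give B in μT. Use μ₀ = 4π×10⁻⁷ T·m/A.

B ≈ 113 μT

The Biot–Savart field of a circular arc at its centre is B = μ₀Iφ/(4πR), with φ = 1.047 rad.
B = (4π×10⁻⁷ × 6.49 × 1.047) / (4π × 0.00604) = 1.13×10⁻⁴ T.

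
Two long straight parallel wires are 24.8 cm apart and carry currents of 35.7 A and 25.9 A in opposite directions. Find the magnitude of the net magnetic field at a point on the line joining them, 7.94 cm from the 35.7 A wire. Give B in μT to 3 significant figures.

Each long wire gives B = μ₀I/(2πd). Distances are d₁ = 0.0794 m and d₂ = 0.1686 m.
B₁ = 8.99×10⁻⁵ T, B₂ = 3.07×10⁻⁵ T.
Between antiparallel currents both contributions point the same way, so they add. B = B₁ + B₂ = 8.99×10⁻⁵ + 3.07×10⁻⁵ = 1.21×10⁻⁴ T.

B ≈ 121 μT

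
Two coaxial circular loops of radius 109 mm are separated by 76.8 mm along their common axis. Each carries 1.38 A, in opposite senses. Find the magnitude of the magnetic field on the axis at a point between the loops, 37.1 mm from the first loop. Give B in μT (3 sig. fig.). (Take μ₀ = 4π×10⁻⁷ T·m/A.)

B ≈ 0.150 μT

Each loop contributes B = μ₀IR²/[2(R²+z²)^(3/2)] on the axis, with z measured from that loop.
Loop 1 (z = 0.0371 m): B₁ = 6.75×10⁻⁶ T. Loop 2 (z = 0.0397 m): B₂ = 6.60×10⁻⁶ T.
The fields oppose: B = |B₁ − B₂| = 1.50×10⁻⁷ T.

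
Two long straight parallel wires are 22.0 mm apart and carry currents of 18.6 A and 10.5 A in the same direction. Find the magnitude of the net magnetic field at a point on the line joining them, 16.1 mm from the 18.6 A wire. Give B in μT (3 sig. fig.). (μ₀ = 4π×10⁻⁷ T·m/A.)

Each long wire gives B = μ₀I/(2πd). Distances are d₁ = 0.0161 m and d₂ = 0.0059 m.
B₁ = 2.31×10⁻⁴ T, B₂ = 3.56×10⁻⁴ T.
Between parallel currents the two contributions point in opposite directions, so they subtract. B = |B₁ − B₂| = |2.31×10⁻⁴ − 3.56×10⁻⁴| = 1.25×10⁻⁴ T.

B ≈ 125 μT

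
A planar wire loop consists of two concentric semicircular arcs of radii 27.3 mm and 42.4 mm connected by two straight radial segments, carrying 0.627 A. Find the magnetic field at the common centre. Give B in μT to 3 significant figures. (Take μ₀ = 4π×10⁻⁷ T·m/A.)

The radial connectors point toward the centre, so dl × r̂ = 0 and they contribute nothing.
Each semicircle gives μ₀I/(4R): inner arc 7.22×10⁻⁶ T, outer arc 4.65×10⁻⁶ T.
The two arcs carry current in opposite angular senses, so their fields oppose: B = |7.22×10⁻⁶ − 4.65×10⁻⁶| = 2.57×10⁻⁶ T.

B ≈ 2.57 μT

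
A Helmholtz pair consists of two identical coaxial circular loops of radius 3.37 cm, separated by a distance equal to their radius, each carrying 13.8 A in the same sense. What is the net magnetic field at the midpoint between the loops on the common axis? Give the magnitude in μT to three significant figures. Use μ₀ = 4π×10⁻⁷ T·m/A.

B ≈ 368 μT

Each loop contributes B = μ₀IR²/[2(R²+z²)^(3/2)] on the axis, with z measured from that loop.
Loop 1 (z = 0.01685 m): B₁ = 1.84×10⁻⁴ T. Loop 2 (z = 0.01685 m): B₂ = 1.84×10⁻⁴ T.
The fields add: B = B₁ + B₂ = 3.68×10⁻⁴ T.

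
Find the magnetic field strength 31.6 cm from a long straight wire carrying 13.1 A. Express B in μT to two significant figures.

For an infinitely long straight wire, B = μ₀I/(2πd).
B = (4π×10⁻⁷ × 13.1) / (2π × 0.316) = 8.29×10⁻⁶ T.

B ≈ 8.3 μT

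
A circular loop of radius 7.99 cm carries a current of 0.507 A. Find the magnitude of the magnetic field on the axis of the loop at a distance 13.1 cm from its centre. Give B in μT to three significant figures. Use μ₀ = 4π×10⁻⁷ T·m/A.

On the axis of a circular loop, B = μ₀IR² / [2(R²+z²)^(3/2)].
R² + z² = (0.0799)² + (0.131)² = 0.02355 m², and (R²+z²)^(3/2) = 3.61×10⁻³ m³.
B = (4π×10⁻⁷ × 0.507 × 0.006384) / (2 × 3.61×10⁻³) = 5.63×10⁻⁷ T.

B ≈ 0.563 μT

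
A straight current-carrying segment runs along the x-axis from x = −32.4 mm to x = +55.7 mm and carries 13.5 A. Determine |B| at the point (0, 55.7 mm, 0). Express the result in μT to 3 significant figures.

B ≈ 29.3 μT

For a finite straight segment, B = (μ₀I/4πd)(sinθ₁ + sinθ₂), where θ₁, θ₂ are the angles from the perpendicular to each end.
The perpendicular distance is d = 0.0557 m; the end-offsets along the wire are a = 0.0324 m and b = 0.0557 m.
sinθ₁ = 0.0324/√(0.0324²+0.0557²) = 0.5028; sinθ₂ = 0.0557/√(0.0557²+0.0557²) = 0.7071.
B = (4π×10⁻⁷ × 13.5) / (4π × 0.0557) × (0.5028 + 0.7071) = 2.93×10⁻⁵ T.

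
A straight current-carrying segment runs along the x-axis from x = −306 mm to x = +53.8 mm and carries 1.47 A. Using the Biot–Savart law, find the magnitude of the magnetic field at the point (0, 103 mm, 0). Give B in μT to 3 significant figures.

B ≈ 2.01 μT

For a finite straight segment, B = (μ₀I/4πd)(sinθ₁ + sinθ₂), where θ₁, θ₂ are the angles from the perpendicular to each end.
The perpendicular distance is d = 0.103 m; the end-offsets along the wire are a = 0.306 m and b = 0.0538 m.
sinθ₁ = 0.306/√(0.306²+0.103²) = 0.9478; sinθ₂ = 0.0538/√(0.0538²+0.103²) = 0.4630.
B = (4π×10⁻⁷ × 1.47) / (4π × 0.103) × (0.9478 + 0.4630) = 2.01×10⁻⁶ T.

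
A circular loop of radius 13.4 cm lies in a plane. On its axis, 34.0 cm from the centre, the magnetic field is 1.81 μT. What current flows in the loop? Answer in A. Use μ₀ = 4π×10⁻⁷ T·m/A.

I ≈ 7.83 A

On the axis of a loop, B = μ₀IR²/[2(R²+z²)^(3/2)], so I = 2B(R²+z²)^(3/2)/(μ₀R²).
R² + z² = 0.01796 + 0.1156 = 0.1336 m²; raised to 3/2 gives 4.88×10⁻² m³.
I = 2 × 1.81×10⁻⁶ × 4.88×10⁻² / (1.26×10⁻⁶ × 0.01796) = 7.83 A.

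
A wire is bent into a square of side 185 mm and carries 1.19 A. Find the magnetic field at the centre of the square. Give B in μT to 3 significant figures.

Each side is a finite straight segment at perpendicular distance d = a/(2 tan(π/4)) = 0.0925 m from the centre, with end-angles ±π/4.
One side contributes B₁ = (μ₀I/4πd)·2 sin(π/4) = 1.82×10⁻⁶ T.
All 4 sides add in the same direction: B = 4 × 1.82×10⁻⁶ = 7.28×10⁻⁶ T.

B ≈ 7.28 μT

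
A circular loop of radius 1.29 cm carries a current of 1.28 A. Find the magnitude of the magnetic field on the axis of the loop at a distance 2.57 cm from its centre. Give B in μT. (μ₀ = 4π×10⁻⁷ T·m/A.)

On the axis of a circular loop, B = μ₀IR² / [2(R²+z²)^(3/2)].
R² + z² = (0.0129)² + (0.0257)² = 0.0008269 m², and (R²+z²)^(3/2) = 2.38×10⁻⁵ m³.
B = (4π×10⁻⁷ × 1.28 × 0.0001664) / (2 × 2.38×10⁻⁵) = 5.63×10⁻⁶ T.

B ≈ 5.63 μT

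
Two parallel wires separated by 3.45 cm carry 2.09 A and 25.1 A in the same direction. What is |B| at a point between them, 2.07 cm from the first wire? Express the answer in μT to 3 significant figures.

B ≈ 344 μT

Each long wire gives B = μ₀I/(2πd). Distances are d₁ = 0.0207 m and d₂ = 0.0138 m.
B₁ = 2.02×10⁻⁵ T, B₂ = 3.64×10⁻⁴ T.
Between parallel currents the two contributions point in opposite directions, so they subtract. B = |B₁ − B₂| = |2.02×10⁻⁵ − 3.64×10⁻⁴| = 3.44×10⁻⁴ T.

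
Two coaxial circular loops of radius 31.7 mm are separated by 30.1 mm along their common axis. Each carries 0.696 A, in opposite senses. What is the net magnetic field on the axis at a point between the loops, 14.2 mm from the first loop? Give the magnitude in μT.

Each loop contributes B = μ₀IR²/[2(R²+z²)^(3/2)] on the axis, with z measured from that loop.
Loop 1 (z = 0.0142 m): B₁ = 1.05×10⁻⁵ T. Loop 2 (z = 0.0159 m): B₂ = 9.85×10⁻⁶ T.
The fields oppose: B = |B₁ − B₂| = 6.33×10⁻⁷ T.

B ≈ 0.633 μT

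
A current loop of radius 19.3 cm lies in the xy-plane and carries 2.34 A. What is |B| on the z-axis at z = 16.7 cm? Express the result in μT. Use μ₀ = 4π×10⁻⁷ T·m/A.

B ≈ 3.29 μT

On the axis of a circular loop, B = μ₀IR² / [2(R²+z²)^(3/2)].
R² + z² = (0.193)² + (0.167)² = 0.06514 m², and (R²+z²)^(3/2) = 1.66×10⁻² m³.
B = (4π×10⁻⁷ × 2.34 × 0.03725) / (2 × 1.66×10⁻²) = 3.29×10⁻⁶ T.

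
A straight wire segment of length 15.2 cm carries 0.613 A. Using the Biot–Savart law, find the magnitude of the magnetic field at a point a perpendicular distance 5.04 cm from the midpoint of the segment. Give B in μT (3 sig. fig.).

For a finite straight segment, B = (μ₀I/4πd)(sinθ₁ + sinθ₂), where θ₁, θ₂ are the angles from the perpendicular to each end.
The perpendicular from the point meets the wire at its midpoint, so each end is L/2 = 0.076 m away along the wire.
sinθ₁ = 0.076/√(0.076²+0.0504²) = 0.8334; sinθ₂ = 0.076/√(0.076²+0.0504²) = 0.8334.
B = (4π×10⁻⁷ × 0.613) / (4π × 0.0504) × (0.8334 + 0.8334) = 2.03×10⁻⁶ T.

B ≈ 2.03 μT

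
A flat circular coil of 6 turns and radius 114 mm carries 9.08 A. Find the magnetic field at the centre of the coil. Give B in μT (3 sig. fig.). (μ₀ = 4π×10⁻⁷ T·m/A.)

B ≈ 300 μT

For an N-turn flat coil, B = Nμ₀I/(2R) with R = 0.114 m.
B = 6 × 5.00×10⁻⁵ T = 3.00×10⁻⁴ T.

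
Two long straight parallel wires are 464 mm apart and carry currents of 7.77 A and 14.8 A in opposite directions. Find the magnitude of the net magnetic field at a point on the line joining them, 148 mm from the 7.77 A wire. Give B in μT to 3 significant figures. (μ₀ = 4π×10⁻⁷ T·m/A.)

B ≈ 19.9 μT

Each long wire gives B = μ₀I/(2πd). Distances are d₁ = 0.148 m and d₂ = 0.316 m.
B₁ = 1.05×10⁻⁵ T, B₂ = 9.37×10⁻⁶ T.
Between antiparallel currents both contributions point the same way, so they add. B = B₁ + B₂ = 1.05×10⁻⁵ + 9.37×10⁻⁶ = 1.99×10⁻⁵ T.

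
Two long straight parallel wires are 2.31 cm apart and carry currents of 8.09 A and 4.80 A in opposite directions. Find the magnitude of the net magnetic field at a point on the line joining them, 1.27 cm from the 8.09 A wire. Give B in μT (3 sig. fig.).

Each long wire gives B = μ₀I/(2πd). Distances are d₁ = 0.0127 m and d₂ = 0.0104 m.
B₁ = 1.27×10⁻⁴ T, B₂ = 9.23×10⁻⁵ T.
Between antiparallel currents both contributions point the same way, so they add. B = B₁ + B₂ = 1.27×10⁻⁴ + 9.23×10⁻⁵ = 2.20×10⁻⁴ T.

B ≈ 220 μT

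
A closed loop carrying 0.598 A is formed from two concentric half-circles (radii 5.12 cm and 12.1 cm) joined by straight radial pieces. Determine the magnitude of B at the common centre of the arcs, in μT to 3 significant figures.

The radial connectors point toward the centre, so dl × r̂ = 0 and they contribute nothing.
Each semicircle gives μ₀I/(4R): inner arc 3.67×10⁻⁶ T, outer arc 1.55×10⁻⁶ T.
The two arcs carry current in opposite angular senses, so their fields oppose: B = |3.67×10⁻⁶ − 1.55×10⁻⁶| = 2.12×10⁻⁶ T.

B ≈ 2.12 μT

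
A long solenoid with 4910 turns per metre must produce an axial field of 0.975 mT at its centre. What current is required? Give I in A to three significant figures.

I ≈ 0.158 A

Inside a long solenoid B = μ₀nI with n = 4910 m⁻¹, so I = B/(μ₀n).
I = 9.75×10⁻⁴ / (4π×10⁻⁷ × 4910) = 0.158 A.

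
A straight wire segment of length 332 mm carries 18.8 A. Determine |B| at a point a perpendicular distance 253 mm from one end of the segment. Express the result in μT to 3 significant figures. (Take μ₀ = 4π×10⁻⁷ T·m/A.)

B ≈ 5.91 μT

For a finite straight segment, B = (μ₀I/4πd)(sinθ₁ + sinθ₂), where θ₁, θ₂ are the angles from the perpendicular to each end.
The perpendicular foot is at one end, so the two end-offsets along the wire are 0 and L = 0.332 m.
sinθ₁ = 0/√(0²+0.253²) = 0.0000; sinθ₂ = 0.332/√(0.332²+0.253²) = 0.7954.
B = (4π×10⁻⁷ × 18.8) / (4π × 0.253) × (0.0000 + 0.7954) = 5.91×10⁻⁶ T.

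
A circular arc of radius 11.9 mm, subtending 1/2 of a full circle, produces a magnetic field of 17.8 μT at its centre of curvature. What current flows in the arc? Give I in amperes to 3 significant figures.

For a circular arc, B = μ₀Iφ/(4πR) with φ in radians; here φ = 3.142 rad.
So I = 4πRB/(μ₀φ) = 4π × 0.0119 × 1.78×10⁻⁵ / (4π×10⁻⁷ × 3.142) = 0.674 A.

I ≈ 0.674 A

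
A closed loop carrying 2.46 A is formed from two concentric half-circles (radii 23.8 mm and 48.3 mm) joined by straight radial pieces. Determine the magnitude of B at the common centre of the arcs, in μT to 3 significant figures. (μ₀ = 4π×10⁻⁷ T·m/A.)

B ≈ 16.5 μT

The radial connectors point toward the centre, so dl × r̂ = 0 and they contribute nothing.
Each semicircle gives μ₀I/(4R): inner arc 3.25×10⁻⁵ T, outer arc 1.60×10⁻⁵ T.
The two arcs carry current in opposite angular senses, so their fields oppose: B = |3.25×10⁻⁵ − 1.60×10⁻⁵| = 1.65×10⁻⁵ T.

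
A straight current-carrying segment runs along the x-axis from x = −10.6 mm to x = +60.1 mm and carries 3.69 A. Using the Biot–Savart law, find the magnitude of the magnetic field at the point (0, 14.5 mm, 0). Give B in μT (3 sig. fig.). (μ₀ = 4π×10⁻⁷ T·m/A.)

B ≈ 39.8 μT

For a finite straight segment, B = (μ₀I/4πd)(sinθ₁ + sinθ₂), where θ₁, θ₂ are the angles from the perpendicular to each end.
The perpendicular distance is d = 0.0145 m; the end-offsets along the wire are a = 0.0106 m and b = 0.0601 m.
sinθ₁ = 0.0106/√(0.0106²+0.0145²) = 0.5902; sinθ₂ = 0.0601/√(0.0601²+0.0145²) = 0.9721.
B = (4π×10⁻⁷ × 3.69) / (4π × 0.0145) × (0.5902 + 0.9721) = 3.98×10⁻⁵ T.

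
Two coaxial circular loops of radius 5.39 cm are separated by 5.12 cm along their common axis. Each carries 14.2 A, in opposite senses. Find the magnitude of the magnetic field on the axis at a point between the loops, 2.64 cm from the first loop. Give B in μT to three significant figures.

B ≈ 4.21 μT

Each loop contributes B = μ₀IR²/[2(R²+z²)^(3/2)] on the axis, with z measured from that loop.
Loop 1 (z = 0.0264 m): B₁ = 1.20×10⁻⁴ T. Loop 2 (z = 0.0248 m): B₂ = 1.24×10⁻⁴ T.
The fields oppose: B = |B₁ − B₂| = 4.21×10⁻⁶ T.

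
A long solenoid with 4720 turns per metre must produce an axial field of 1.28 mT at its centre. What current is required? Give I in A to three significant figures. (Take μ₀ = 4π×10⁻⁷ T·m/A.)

I ≈ 0.216 A

Inside a long solenoid B = μ₀nI with n = 4720 m⁻¹, so I = B/(μ₀n).
I = 1.28×10⁻³ / (4π×10⁻⁷ × 4720) = 0.216 A.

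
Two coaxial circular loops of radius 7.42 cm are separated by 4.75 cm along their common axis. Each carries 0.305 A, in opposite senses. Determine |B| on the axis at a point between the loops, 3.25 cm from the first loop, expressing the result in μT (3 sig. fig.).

Each loop contributes B = μ₀IR²/[2(R²+z²)^(3/2)] on the axis, with z measured from that loop.
Loop 1 (z = 0.0325 m): B₁ = 1.98×10⁻⁶ T. Loop 2 (z = 0.015 m): B₂ = 2.43×10⁻⁶ T.
The fields oppose: B = |B₁ − B₂| = 4.47×10⁻⁷ T.

B ≈ 0.447 μT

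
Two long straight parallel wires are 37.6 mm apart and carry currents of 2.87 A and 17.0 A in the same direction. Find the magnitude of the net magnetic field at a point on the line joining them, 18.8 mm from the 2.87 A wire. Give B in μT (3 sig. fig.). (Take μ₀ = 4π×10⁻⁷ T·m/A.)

B ≈ 150 μT

Each long wire gives B = μ₀I/(2πd). Distances are d₁ = 0.0188 m and d₂ = 0.0188 m.
B₁ = 3.05×10⁻⁵ T, B₂ = 1.81×10⁻⁴ T.
Between parallel currents the two contributions point in opposite directions, so they subtract. B = |B₁ − B₂| = |3.05×10⁻⁵ − 1.81×10⁻⁴| = 1.50×10⁻⁴ T.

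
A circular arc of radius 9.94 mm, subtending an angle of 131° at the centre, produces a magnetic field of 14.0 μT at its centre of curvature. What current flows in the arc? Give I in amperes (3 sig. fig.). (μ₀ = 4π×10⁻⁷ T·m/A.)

For a circular arc, B = μ₀Iφ/(4πR) with φ in radians; here φ = 2.286 rad.
So I = 4πRB/(μ₀φ) = 4π × 0.00994 × 1.40×10⁻⁵ / (4π×10⁻⁷ × 2.286) = 0.609 A.

I ≈ 0.609 A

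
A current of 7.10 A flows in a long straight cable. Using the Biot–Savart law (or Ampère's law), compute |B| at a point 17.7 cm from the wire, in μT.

For an infinitely long straight wire, B = μ₀I/(2πd).
B = (4π×10⁻⁷ × 7.10) / (2π × 0.177) = 8.02×10⁻⁶ T.

B ≈ 8.02 μT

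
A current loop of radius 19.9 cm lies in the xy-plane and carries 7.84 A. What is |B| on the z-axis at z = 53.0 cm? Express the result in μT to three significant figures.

B ≈ 1.08 μT

On the axis of a circular loop, B = μ₀IR² / [2(R²+z²)^(3/2)].
R² + z² = (0.199)² + (0.53)² = 0.3205 m², and (R²+z²)^(3/2) = 0.181 m³.
B = (4π×10⁻⁷ × 7.84 × 0.0396) / (2 × 0.181) = 1.08×10⁻⁶ T.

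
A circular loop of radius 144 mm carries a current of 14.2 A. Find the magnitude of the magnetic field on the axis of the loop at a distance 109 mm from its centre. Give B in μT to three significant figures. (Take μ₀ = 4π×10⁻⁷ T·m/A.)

B ≈ 31.4 μT

On the axis of a circular loop, B = μ₀IR² / [2(R²+z²)^(3/2)].
R² + z² = (0.144)² + (0.109)² = 0.03262 m², and (R²+z²)^(3/2) = 5.89×10⁻³ m³.
B = (4π×10⁻⁷ × 14.2 × 0.02074) / (2 × 5.89×10⁻³) = 3.14×10⁻⁵ T.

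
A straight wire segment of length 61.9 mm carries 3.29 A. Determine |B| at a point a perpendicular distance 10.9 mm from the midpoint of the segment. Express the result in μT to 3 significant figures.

For a finite straight segment, B = (μ₀I/4πd)(sinθ₁ + sinθ₂), where θ₁, θ₂ are the angles from the perpendicular to each end.
The perpendicular from the point meets the wire at its midpoint, so each end is L/2 = 0.03095 m away along the wire.
sinθ₁ = 0.03095/√(0.03095²+0.0109²) = 0.9432; sinθ₂ = 0.03095/√(0.03095²+0.0109²) = 0.9432.
B = (4π×10⁻⁷ × 3.29) / (4π × 0.0109) × (0.9432 + 0.9432) = 5.69×10⁻⁵ T.

B ≈ 56.9 μT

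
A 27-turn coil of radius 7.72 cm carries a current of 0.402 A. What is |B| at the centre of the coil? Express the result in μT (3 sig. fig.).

B ≈ 88.3 μT

For an N-turn flat coil, B = Nμ₀I/(2R) with R = 0.0772 m.
B = 27 × 3.27×10⁻⁶ T = 8.83×10⁻⁵ T.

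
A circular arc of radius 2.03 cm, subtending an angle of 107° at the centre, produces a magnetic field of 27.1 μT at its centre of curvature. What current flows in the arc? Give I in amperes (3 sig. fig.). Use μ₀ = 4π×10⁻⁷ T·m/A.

I ≈ 2.95 A

For a circular arc, B = μ₀Iφ/(4πR) with φ in radians; here φ = 1.868 rad.
So I = 4πRB/(μ₀φ) = 4π × 0.0203 × 2.71×10⁻⁵ / (4π×10⁻⁷ × 1.868) = 2.95 A.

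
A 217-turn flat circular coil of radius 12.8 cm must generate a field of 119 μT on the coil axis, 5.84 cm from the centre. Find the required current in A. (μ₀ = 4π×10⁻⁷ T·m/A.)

I ≈ 0.148 A

For an N-turn coil, B = Nμ₀IR²/[2(R²+z²)^(3/2)] with R = 0.128 m, z = 0.0584 m, so I = 2B(R²+z²)^(3/2)/(Nμ₀R²) = 2 × 1.19×10⁻⁴ × 2.78×10⁻³ / (217 × 4π×10⁻⁷ × 0.01638) = 0.148 A.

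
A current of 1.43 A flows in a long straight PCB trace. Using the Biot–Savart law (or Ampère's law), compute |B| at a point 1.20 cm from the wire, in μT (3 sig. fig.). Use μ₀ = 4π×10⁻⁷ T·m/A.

For an infinitely long straight wire, B = μ₀I/(2πd).
B = (4π×10⁻⁷ × 1.43) / (2π × 0.012) = 2.38×10⁻⁵ T.

B ≈ 23.8 μT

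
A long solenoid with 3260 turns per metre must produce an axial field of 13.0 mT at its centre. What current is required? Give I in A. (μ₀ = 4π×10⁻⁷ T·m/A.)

I ≈ 3.17 A

Inside a long solenoid B = μ₀nI with n = 3260 m⁻¹, so I = B/(μ₀n).
I = 1.30×10⁻² / (4π×10⁻⁷ × 3260) = 3.17 A.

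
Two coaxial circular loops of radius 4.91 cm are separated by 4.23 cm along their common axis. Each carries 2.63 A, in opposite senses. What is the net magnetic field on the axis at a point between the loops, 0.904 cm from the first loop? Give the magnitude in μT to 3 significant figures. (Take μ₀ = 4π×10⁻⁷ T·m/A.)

Each loop contributes B = μ₀IR²/[2(R²+z²)^(3/2)] on the axis, with z measured from that loop.
Loop 1 (z = 0.00904 m): B₁ = 3.20×10⁻⁵ T. Loop 2 (z = 0.03326 m): B₂ = 1.91×10⁻⁵ T.
The fields oppose: B = |B₁ − B₂| = 1.29×10⁻⁵ T.

B ≈ 12.9 μT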